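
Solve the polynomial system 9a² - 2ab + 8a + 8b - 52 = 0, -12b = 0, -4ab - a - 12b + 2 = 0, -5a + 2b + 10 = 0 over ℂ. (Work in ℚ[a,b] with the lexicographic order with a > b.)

Compute a lex Gröbner basis by Buchberger's algorithm.
f_1 = 9a² - 2ab + 8a + 8b - 52, LT = a².
f_2 = -12b, LT = b.
f_3 = -4ab - a - 12b + 2, LT = ab.
f_4 = -5a + 2b + 10, LT = a.

The S-polynomials (S(f_1,f_2), S(f_1,f_3), S(f_1,f_4), S(f_2,f_3), S(f_2,f_4), S(f_3,f_4)) all reduce to 0 modulo the current basis, so we have a Gröbner basis.
Inter-reduce: drop elements whose leading term is divisible by another's, tail-reduce, and make monic.
Reduced Gröbner basis: {a - 2, b}.

A lex Gröbner basis eliminates variables successively. Here b depends only on b, with roots {0}; lifting each root through the earlier basis elements recovers the full solutions.
  b = 0: the earlier basis element becomes a - 2 = 0, giving a = 2 — point (2, 0).

{(2, 0)}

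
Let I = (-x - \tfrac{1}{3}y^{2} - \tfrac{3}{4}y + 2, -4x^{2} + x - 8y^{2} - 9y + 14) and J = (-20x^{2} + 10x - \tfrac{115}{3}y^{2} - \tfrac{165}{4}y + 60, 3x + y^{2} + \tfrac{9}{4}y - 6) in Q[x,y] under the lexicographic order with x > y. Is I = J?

Yes, the ideals are equal.

Since reduced Gröbner bases are canonical representatives of ideals under a given ordering, it suffices to compute and compare them.
Buchberger on the first generating set:
f_1 = -x - \tfrac{1}{3}y^{2} - \tfrac{3}{4}y + 2, LT = x.
f_2 = -4x^{2} + x - 8y^{2} - 9y + 14, LT = x^{2}.

S(f_1,f_2): lcm = x^{2}. S = \tfrac{1}{3}xy^{2} + \tfrac{3}{4}xy - \tfrac{7}{4}x - 2y^{2} - \tfrac{9}{4}y + \tfrac{7}{2}.
  leading term xy^{2}: subtract (-\tfrac{1}{3}y^{2})·f_1 from \tfrac{1}{3}xy^{2} + \tfrac{3}{4}xy - \tfrac{7}{4}x - 2y^{2} - \tfrac{9}{4}y + \tfrac{7}{2} → \tfrac{3}{4}xy - \tfrac{7}{4}x - \tfrac{1}{9}y^{4} - \tfrac{1}{4}y^{3} - \tfrac{4}{3}y^{2} - \tfrac{9}{4}y + \tfrac{7}{2}
  leading term xy: subtract (-\tfrac{3}{4}y)·f_1 from \tfrac{3}{4}xy - \tfrac{7}{4}x - \tfrac{1}{9}y^{4} - \tfrac{1}{4}y^{3} - \tfrac{4}{3}y^{2} - \tfrac{9}{4}y + \tfrac{7}{2} → -\tfrac{7}{4}x - \tfrac{1}{9}y^{4} - \tfrac{1}{2}y^{3} - \tfrac{91}{48}y^{2} - \tfrac{3}{4}y + \tfrac{7}{2}
  leading term x: subtract (\tfrac{7}{4})·f_1 from -\tfrac{7}{4}x - \tfrac{1}{9}y^{4} - \tfrac{1}{2}y^{3} - \tfrac{91}{48}y^{2} - \tfrac{3}{4}y + \tfrac{7}{2} → -\tfrac{1}{9}y^{4} - \tfrac{1}{2}y^{3} - \tfrac{21}{16}y^{2} + \tfrac{9}{16}y
  leading term y^{4}: no divisor's leading term divides it; move -\tfrac{1}{9}y^{4} to the remainder.
  leading term y^{3}: no divisor's leading term divides it; move -\tfrac{1}{2}y^{3} to the remainder.
  leading term y^{2}: no divisor's leading term divides it; move -\tfrac{21}{16}y^{2} to the remainder.
  leading term y: no divisor's leading term divides it; move \tfrac{9}{16}y to the remainder.
  remainder -\tfrac{1}{9}y^{4} - \tfrac{1}{2}y^{3} - \tfrac{21}{16}y^{2} + \tfrac{9}{16}y ≠ 0; add g_3 = -\tfrac{1}{9}y^{4} - \tfrac{1}{2}y^{3} - \tfrac{21}{16}y^{2} + \tfrac{9}{16}y to the basis.

The other S-polynomials (S(f_1,g_3), S(f_2,g_3)) all reduce to 0 modulo the current basis, so we have a Gröbner basis.
Inter-reduce: drop elements whose leading term is divisible by another's, tail-reduce, and make monic.
Reduced Gröbner basis: {x + \tfrac{1}{3}y^{2} + \tfrac{3}{4}y - 2, y^{4} + \tfrac{9}{2}y^{3} + \tfrac{189}{16}y^{2} - \tfrac{81}{16}y}.

Buchberger on the second generating set:
h_1 = -20x^{2} + 10x - \tfrac{115}{3}y^{2} - \tfrac{165}{4}y + 60, LT = x^{2}.
h_2 = 3x + y^{2} + \tfrac{9}{4}y - 6, LT = x.

S(h_1,h_2): lcm = x^{2}. S = -\tfrac{1}{3}xy^{2} - \tfrac{3}{4}xy + \tfrac{3}{2}x + \tfrac{23}{12}y^{2} + \tfrac{33}{16}y - 3.
  leading term xy^{2}: subtract (-\tfrac{1}{9}y^{2})·h_2 from -\tfrac{1}{3}xy^{2} - \tfrac{3}{4}xy + \tfrac{3}{2}x + \tfrac{23}{12}y^{2} + \tfrac{33}{16}y - 3 → -\tfrac{3}{4}xy + \tfrac{3}{2}x + \tfrac{1}{9}y^{4} + \tfrac{1}{4}y^{3} + \tfrac{5}{4}y^{2} + \tfrac{33}{16}y - 3
  leading term xy: subtract (-\tfrac{1}{4}y)·h_2 from -\tfrac{3}{4}xy + \tfrac{3}{2}x + \tfrac{1}{9}y^{4} + \tfrac{1}{4}y^{3} + \tfrac{5}{4}y^{2} + \tfrac{33}{16}y - 3 → \tfrac{3}{2}x + \tfrac{1}{9}y^{4} + \tfrac{1}{2}y^{3} + \tfrac{29}{16}y^{2} + \tfrac{9}{16}y - 3
  leading term x: subtract (\tfrac{1}{2})·h_2 from \tfrac{3}{2}x + \tfrac{1}{9}y^{4} + \tfrac{1}{2}y^{3} + \tfrac{29}{16}y^{2} + \tfrac{9}{16}y - 3 → \tfrac{1}{9}y^{4} + \tfrac{1}{2}y^{3} + \tfrac{21}{16}y^{2} - \tfrac{9}{16}y
  leading term y^{4}: no divisor's leading term divides it; move \tfrac{1}{9}y^{4} to the remainder.
  leading term y^{3}: no divisor's leading term divides it; move \tfrac{1}{2}y^{3} to the remainder.
  leading term y^{2}: no divisor's leading term divides it; move \tfrac{21}{16}y^{2} to the remainder.
  leading term y: no divisor's leading term divides it; move -\tfrac{9}{16}y to the remainder.
  remainder \tfrac{1}{9}y^{4} + \tfrac{1}{2}y^{3} + \tfrac{21}{16}y^{2} - \tfrac{9}{16}y ≠ 0; add k_3 = \tfrac{1}{9}y^{4} + \tfrac{1}{2}y^{3} + \tfrac{21}{16}y^{2} - \tfrac{9}{16}y to the basis.

The other S-polynomials (S(h_1,k_3), S(h_2,k_3)) all reduce to 0 modulo the current basis, so we have a Gröbner basis.
Inter-reduce: drop elements whose leading term is divisible by another's, tail-reduce, and make monic.
Reduced Gröbner basis: {x + \tfrac{1}{3}y^{2} + \tfrac{3}{4}y - 2, y^{4} + \tfrac{9}{2}y^{3} + \tfrac{189}{16}y^{2} - \tfrac{81}{16}y}.

The two bases agree; hence the ideals are identical.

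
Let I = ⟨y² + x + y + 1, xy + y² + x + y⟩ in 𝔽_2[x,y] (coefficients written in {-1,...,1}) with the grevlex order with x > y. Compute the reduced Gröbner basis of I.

f_1 = y² + x + y + 1, LT = y².
f_2 = xy + y² + x + y, LT = xy.

S(f_1,f_2): lcm = xy². S = y³ + x² + y² + x.
  leading term y³: subtract (y)·f_1 from y³ + x² + y² + x → x² + xy + x + y
  leading term x²: no divisor's leading term divides it; move x² to the remainder.
  leading term xy: subtract (1)·f_2 from xy + x + y → y²
  leading term y²: subtract (1)·f_1 from y² → x + y + 1
  leading term x: no divisor's leading term divides it; move x to the remainder.
  leading term y: no divisor's leading term divides it; move y to the remainder.
  leading term 1: no divisor's leading term divides it; move 1 to the remainder.
  remainder x² + x + y + 1 ≠ 0; add g_3 = x² + x + y + 1 to the basis.

The other S-polynomials (S(f_1,g_3), S(f_2,g_3)) all reduce to 0 modulo the current basis, so we have a Gröbner basis.

G = {x² + x + y + 1, xy + 1, y² + x + y + 1}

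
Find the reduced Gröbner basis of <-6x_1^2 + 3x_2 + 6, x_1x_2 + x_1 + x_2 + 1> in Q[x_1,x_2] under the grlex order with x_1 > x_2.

G = {x_1^2 - 1/2x_2 - 1, x_1x_2 + x_1 + x_2 + 1, x_2^2 + x_2}

f_1 = -6x_1^2 + 3x_2 + 6, LT = x_1^2.
f_2 = x_1x_2 + x_1 + x_2 + 1, LT = x_1x_2.

S(f_1,f_2): lcm = x_1^2x_2. S = -x_1^2 - x_1x_2 - 1/2x_2^2 - x_1 - x_2.
  reduce S modulo (f_1, f_2):
  remainder -1/2x_2^2 - 1/2x_2 ≠ 0; add g_3 = -1/2x_2^2 - 1/2x_2 to the basis.

The other S-polynomials (S(f_1,g_3), S(f_2,g_3)) all reduce to 0 modulo the current basis, so we have a Gröbner basis.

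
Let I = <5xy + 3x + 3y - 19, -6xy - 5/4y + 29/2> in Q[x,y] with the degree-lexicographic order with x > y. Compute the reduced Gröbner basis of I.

f_1 = 5xy + 3x + 3y - 19, LT = xy.
f_2 = -6xy - 5/4y + 29/2, LT = xy.

S(f_1,f_2): lcm = xy. S = 3/5x + 47/120y - 83/60.
  reduce S modulo (f_1, f_2):
  remainder 3/5x + 47/120y - 83/60 ≠ 0; add g_3 = 3/5x + 47/120y - 83/60 to the basis.

S(f_1,g_3): lcm = xy. S = -47/72y^2 + 3/5x + 523/180y - 19/5.
  reduce S modulo (f_1, f_2, g_3):
  remainder -47/72y^2 + 181/72y - 29/12 ≠ 0; add g_4 = -47/72y^2 + 181/72y - 29/12 to the basis.

The other S-polynomials (S(f_2,g_3), S(f_1,g_4), S(f_2,g_4), S(g_3,g_4)) all reduce to 0 modulo the current basis, so we have a Gröbner basis.
Inter-reduce: drop elements whose leading term is divisible by another's, tail-reduce, and make monic.

G = {y^2 - 181/47y + 174/47, x + 47/72y - 83/36}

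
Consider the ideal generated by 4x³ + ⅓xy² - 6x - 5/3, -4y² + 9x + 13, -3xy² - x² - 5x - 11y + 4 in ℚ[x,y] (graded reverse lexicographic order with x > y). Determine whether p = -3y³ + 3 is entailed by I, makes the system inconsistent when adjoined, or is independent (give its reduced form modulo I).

-3y³ + 3 lies in I (it reduces to 0).

First compute the reduced Gröbner basis of I by Buchberger's algorithm.
f_1 = 4x³ + ⅓xy² - 6x - 5/3, LT = x³.
f_2 = -4y² + 9x + 13, LT = y².
f_3 = -3xy² - x² - 5x - 11y + 4, LT = xy².

S(f_1,f_3): lcm = x³y². S = 1/12xy⁴ - ⅓x⁴ - 5/3x³ - 11/3x²y - 3/2xy² + 4/3x² - 5/12y².
  leading term xy⁴: subtract (-1/48xy²)·f_2 from 1/12xy⁴ - ⅓x⁴ - 5/3x³ - 11/3x²y - 3/2xy² + 4/3x² - 5/12y² → -⅓x⁴ + 3/16x²y² - 5/3x³ - 11/3x²y - 59/48xy² + 4/3x² - 5/12y²
  leading term x⁴: subtract (-1/12x)·f_1 from -⅓x⁴ + 3/16x²y² - 5/3x³ - 11/3x²y - 59/48xy² + 4/3x² - 5/12y² → 31/144x²y² - 5/3x³ - 11/3x²y - 59/48xy² + ⅚x² - 5/12y² - 5/36x
  leading term x²y²: subtract (-31/576x²)·f_2 from 31/144x²y² - 5/3x³ - 11/3x²y - 59/48xy² + ⅚x² - 5/12y² - 5/36x → -227/192x³ - 11/3x²y - 59/48xy² + 883/576x² - 5/12y² - 5/36x
  leading term x³: subtract (-227/768)·f_1 from -227/192x³ - 11/3x²y - 59/48xy² + 883/576x² - 5/12y² - 5/36x → -11/3x²y - 2605/2304xy² + 883/576x² - 5/12y² - 2203/1152x - 1135/2304
  leading term x²y: no divisor's leading term divides it; move -11/3x²y to the remainder.
  leading term xy²: subtract (2605/9216x)·f_2 from -2605/2304xy² + 883/576x² - 5/12y² - 2203/1152x - 1135/2304 → -9317/9216x² - 5/12y² - 5721/1024x - 1135/2304
  leading term x²: no divisor's leading term divides it; move -9317/9216x² to the remainder.
  leading term y²: subtract (5/48)·f_2 from -5/12y² - 5721/1024x - 1135/2304 → -6681/1024x - 4255/2304
  leading term x: no divisor's leading term divides it; move -6681/1024x to the remainder.
  leading term 1: no divisor's leading term divides it; move -4255/2304 to the remainder.
  remainder -11/3x²y - 9317/9216x² - 6681/1024x - 4255/2304 ≠ 0; add h_4 = -11/3x²y - 9317/9216x² - 6681/1024x - 4255/2304 to the basis.

S(f_2,f_3): lcm = xy². S = -31/12x² - 59/12x - 11/3y + 4/3.
  leading term x²: no divisor's leading term divides it; move -31/12x² to the remainder.
  leading term x: no divisor's leading term divides it; move -59/12x to the remainder.
  leading term y: no divisor's leading term divides it; move -11/3y to the remainder.
  leading term 1: no divisor's leading term divides it; move 4/3 to the remainder.
  remainder -31/12x² - 59/12x - 11/3y + 4/3 ≠ 0; add h_5 = -31/12x² - 59/12x - 11/3y + 4/3 to the basis.

S(f_1,h_4): lcm = x³y. S = 1/12xy³ - 847/3072x³ - 20043/11264x² - 3/2xy - 4255/8448x - 5/12y.
  leading term xy³: subtract (-1/48xy)·f_2 from 1/12xy³ - 847/3072x³ - 20043/11264x² - 3/2xy - 4255/8448x - 5/12y → -847/3072x³ + 3/16x²y - 20043/11264x² - 59/48xy - 4255/8448x - 5/12y
  leading term x³: subtract (-847/12288)·f_1 from -847/3072x³ + 3/16x²y - 20043/11264x² - 59/48xy - 4255/8448x - 5/12y → 3/16x²y + 847/36864xy² - 20043/11264x² - 59/48xy - 61991/67584x - 5/12y - 4235/36864
  leading term x²y: subtract (-9/176)·h_4 from 3/16x²y + 847/36864xy² - 20043/11264x² - 59/48xy - 61991/67584x - 5/12y - 4235/36864 → 847/36864xy² - 330005/180224x² - 59/48xy - 676315/540672x - 5/12y - 5305/25344
  leading term xy²: subtract (-847/147456x)·f_2 from 847/36864xy² - 330005/180224x² - 59/48xy - 676315/540672x - 5/12y - 5305/25344 → -20043/11264x² - 59/48xy - 119239/101376x - 5/12y - 5305/25344
  leading term x²: subtract (60129/87296)·h_5 from -20043/11264x² - 59/48xy - 119239/101376x - 5/12y - 5305/25344 → -59/48xy + 868303/392832x + 50209/23808y - 886003/785664
  leading term xy: no divisor's leading term divides it; move -59/48xy to the remainder.
  leading term x: no divisor's leading term divides it; move 868303/392832x to the remainder.
  leading term y: no divisor's leading term divides it; move 50209/23808y to the remainder.
  leading term 1: no divisor's leading term divides it; move -886003/785664 to the remainder.
  remainder -59/48xy + 868303/392832x + 50209/23808y - 886003/785664 ≠ 0; add h_6 = -59/48xy + 868303/392832x + 50209/23808y - 886003/785664 to the basis.

S(f_2,h_4): lcm = x²y². S = -9/4x³ - 847/3072x²y - 13/4x² - 20043/11264xy - 4255/8448y.
  leading term x³: subtract (-9/16)·f_1 from -9/4x³ - 847/3072x²y - 13/4x² - 20043/11264xy - 4255/8448y → -847/3072x²y + 3/16xy² - 13/4x² - 20043/11264xy - 27/8x - 4255/8448y - 15/16
  leading term x²y: subtract (77/1024)·h_4 from -847/3072x²y + 3/16xy² - 13/4x² - 20043/11264xy - 27/8x - 4255/8448y - 15/16 → 3/16xy² - 29953439/9437184x² - 20043/11264xy - 3024507/1048576x - 4255/8448y - 1884205/2359296
  leading term xy²: subtract (-3/64x)·f_2 from 3/16xy² - 29953439/9437184x² - 20043/11264xy - 3024507/1048576x - 4255/8448y - 1884205/2359296 → -25972127/9437184x² - 20043/11264xy - 2385531/1048576x - 4255/8448y - 1884205/2359296
  leading term x²: subtract (25972127/24379392)·h_5 from -25972127/9437184x² - 20043/11264xy - 2385531/1048576x - 4255/8448y - 1884205/2359296 → -20043/11264xy + 108349043/36569088x + 2737415207/804519936y - 18033207/8126464
  leading term xy: subtract (60129/41536)·h_6 from -20043/11264xy + 108349043/36569088x + 2737415207/804519936y - 18033207/8126464 → -1048461685/4424859648x + 281265815/804519936y - 576760815/983302144
  leading term x: no divisor's leading term divides it; move -1048461685/4424859648x to the remainder.
  leading term y: no divisor's leading term divides it; move 281265815/804519936y to the remainder.
  leading term 1: no divisor's leading term divides it; move -576760815/983302144 to the remainder.
  remainder -1048461685/4424859648x + 281265815/804519936y - 576760815/983302144 ≠ 0; add h_7 = -1048461685/4424859648x + 281265815/804519936y - 576760815/983302144 to the basis.

S(h_4,h_5): lcm = x²y. S = 847/3072x² - 59/31xy - 44/31y² + 20043/11264x + 16/31y + 4255/8448.
  leading term x²: subtract (-847/7936)·h_5 from 847/3072x² - 59/31xy - 44/31y² + 20043/11264x + 16/31y + 4255/8448 → -59/31xy - 44/31y² + 164287/130944x + 2971/23808y + 56391/87296
  leading term xy: subtract (48/31)·h_6 from -59/31xy - 44/31y² + 164287/130944x + 2971/23808y + 56391/87296 → -44/31y² - 2933317/1353088x - 2317931/738048y + 19420411/8118528
  leading term y²: subtract (11/31)·f_2 from -44/31y² - 2933317/1353088x - 2317931/738048y + 19420411/8118528 → -7254469/1353088x - 2317931/738048y - 18029573/8118528
  leading term x: subtract (735429049344/32502312235)·h_7 from -7254469/1353088x - 2317931/738048y - 18029573/8118528 → -431026423841/39002774682y + 431026423841/39002774682
  leading term y: no divisor's leading term divides it; move -431026423841/39002774682y to the remainder.
  leading term 1: no divisor's leading term divides it; move 431026423841/39002774682 to the remainder.
  remainder -431026423841/39002774682y + 431026423841/39002774682 ≠ 0; add h_8 = -431026423841/39002774682y + 431026423841/39002774682 to the basis.

The other S-polynomials (S(f_1,f_2), S(f_3,h_4), S(f_1,h_5), S(f_2,h_5), S(f_3,h_5), S(f_1,h_6), S(f_2,h_6), S(f_3,h_6), S(h_4,h_6), S(h_5,h_6), S(f_1,h_7), S(f_2,h_7), S(f_3,h_7), S(h_4,h_7), S(h_5,h_7), S(h_6,h_7), S(f_1,h_8), S(f_2,h_8), S(f_3,h_8), S(h_4,h_8), S(h_5,h_8), S(h_6,h_8), S(h_7,h_8)) all reduce to 0 modulo the current basis, so we have a Gröbner basis.
Inter-reduce: drop elements whose leading term is divisible by another's, tail-reduce, and make monic.
Reduced Gröbner basis: {x + 1, y - 1}.
Label its elements g_1 = x + 1, g_2 = y - 1.

Reduce p = -3y³ + 3 modulo G:
  leading term y³: subtract (-3y²)·g_2 from -3y³ + 3 → -3y² + 3
  leading term y²: subtract (-3y)·g_2 from -3y² + 3 → -3y + 3
  leading term y: subtract (-3)·g_2 from -3y + 3 → 0
  normal form = 0.
Since the normal form is 0, p ∈ I.

Ideal membership is decidable via reduction modulo a Gröbner basis.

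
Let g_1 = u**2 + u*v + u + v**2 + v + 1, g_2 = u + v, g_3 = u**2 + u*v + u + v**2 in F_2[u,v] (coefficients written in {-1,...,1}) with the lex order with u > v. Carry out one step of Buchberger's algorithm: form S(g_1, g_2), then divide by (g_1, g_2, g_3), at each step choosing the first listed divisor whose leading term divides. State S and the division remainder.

S(g_1, g_2) = u + v**2 + v + 1; remainder on division = v**2 + 1.

lcm(LM(g_1), LM(g_2)) = u**2.
S = (lcm/LT(g_1))·g_1 − (lcm/LT(g_2))·g_2 = u + v**2 + v + 1.
Reduce S modulo (g_1, g_2, g_3) in that order:
  leading term u: subtract (1)·g_2 from u + v**2 + v + 1 → v**2 + 1
  leading term v**2: no divisor's leading term divides it; move v**2 to the remainder.
  leading term 1: no divisor's leading term divides it; move 1 to the remainder.
The remainder v**2 + 1 is nonzero, so it would be added as the next basis element.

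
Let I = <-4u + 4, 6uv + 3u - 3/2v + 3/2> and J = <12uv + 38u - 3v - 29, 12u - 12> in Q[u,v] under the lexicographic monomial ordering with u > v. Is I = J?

Yes, the ideals are equal.

Equality of ideals is decidable: compute both reduced Gröbner bases (unique for the ordering) and check whether they agree.
Buchberger on the first generating set:
f_1 = -4u + 4, LT = u.
f_2 = 6uv + 3u - 3/2v + 3/2, LT = uv.

S(f_1,f_2): lcm = uv. S = -1/2u - 3/4v - 1/4.
  leading term u: subtract (1/8)·f_1 from -1/2u - 3/4v - 1/4 → -3/4v - 3/4
  leading term v: no divisor's leading term divides it; move -3/4v to the remainder.
  leading term 1: no divisor's leading term divides it; move -3/4 to the remainder.
  remainder -3/4v - 3/4 ≠ 0; add g_3 = -3/4v - 3/4 to the basis.

The other S-polynomials (S(f_1,g_3), S(f_2,g_3)) all reduce to 0 modulo the current basis, so we have a Gröbner basis.
Inter-reduce: drop elements whose leading term is divisible by another's, tail-reduce, and make monic.
Reduced Gröbner basis: {u - 1, v + 1}.

Buchberger on the second generating set:
h_1 = 12uv + 38u - 3v - 29, LT = uv.
h_2 = 12u - 12, LT = u.

S(h_1,h_2): lcm = uv. S = 19/6u + 3/4v - 29/12.
  leading term u: subtract (19/72)·h_2 from 19/6u + 3/4v - 29/12 → 3/4v + 3/4
  leading term v: no divisor's leading term divides it; move 3/4v to the remainder.
  leading term 1: no divisor's leading term divides it; move 3/4 to the remainder.
  remainder 3/4v + 3/4 ≠ 0; add k_3 = 3/4v + 3/4 to the basis.

The other S-polynomials (S(h_1,k_3), S(h_2,k_3)) all reduce to 0 modulo the current basis, so we have a Gröbner basis.
Inter-reduce: drop elements whose leading term is divisible by another's, tail-reduce, and make monic.
Reduced Gröbner basis: {u - 1, v + 1}.

Same reduced basis, so the two generating sets span the same ideal.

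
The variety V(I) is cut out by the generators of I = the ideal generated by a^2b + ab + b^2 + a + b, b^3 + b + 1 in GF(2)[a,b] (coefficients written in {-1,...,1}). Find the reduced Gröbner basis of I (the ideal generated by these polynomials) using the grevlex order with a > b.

G = {a^3 + a^2 + b^2 + a, a^2b + ab + b^2 + a + b, ab^2 + a^2 + b + 1, b^3 + b + 1}

f_1 = a^2b + ab + b^2 + a + b, LT = a^2b.
f_2 = b^3 + b + 1, LT = b^3.

S(f_1,f_2): lcm = a^2b^3. S = ab^3 + b^4 + a^2b + ab^2 + b^3 + a^2.
  leading term ab^3: subtract (a)·f_2 from ab^3 + b^4 + a^2b + ab^2 + b^3 + a^2 → b^4 + a^2b + ab^2 + b^3 + a^2 + ab + a
  leading term b^4: subtract (b)·f_2 from b^4 + a^2b + ab^2 + b^3 + a^2 + ab + a → a^2b + ab^2 + b^3 + a^2 + ab + b^2 + a + b
  leading term a^2b: subtract (1)·f_1 from a^2b + ab^2 + b^3 + a^2 + ab + b^2 + a + b → ab^2 + b^3 + a^2
  leading term ab^2: no divisor's leading term divides it; move ab^2 to the remainder.
  leading term b^3: subtract (1)·f_2 from b^3 + a^2 → a^2 + b + 1
  leading term a^2: no divisor's leading term divides it; move a^2 to the remainder.
  leading term b: no divisor's leading term divides it; move b to the remainder.
  leading term 1: no divisor's leading term divides it; move 1 to the remainder.
  remainder ab^2 + a^2 + b + 1 ≠ 0; add g_3 = ab^2 + a^2 + b + 1 to the basis.

S(f_1,g_3): lcm = a^2b^2. S = a^3 + ab^2 + b^3 + b^2 + a.
  leading term a^3: no divisor's leading term divides it; move a^3 to the remainder.
  leading term ab^2: subtract (1)·g_3 from ab^2 + b^3 + b^2 + a → b^3 + a^2 + b^2 + a + b + 1
  leading term b^3: subtract (1)·f_2 from b^3 + a^2 + b^2 + a + b + 1 → a^2 + b^2 + a
  leading term a^2: no divisor's leading term divides it; move a^2 to the remainder.
  leading term b^2: no divisor's leading term divides it; move b^2 to the remainder.
  leading term a: no divisor's leading term divides it; move a to the remainder.
  remainder a^3 + a^2 + b^2 + a ≠ 0; add g_4 = a^3 + a^2 + b^2 + a to the basis.

S(f_2,g_3): lcm = ab^3. S = a^2b + ab + b^2 + a + b.
  leading term a^2b: subtract (1)·f_1 from a^2b + ab + b^2 + a + b → 0
  remainder 0.

S(f_1,g_4): lcm = a^3b. S = ab^2 + b^3 + a^2.
  leading term ab^2: subtract (1)·g_3 from ab^2 + b^3 + a^2 → b^3 + b + 1
  leading term b^3: subtract (1)·f_2 from b^3 + b + 1 → 0
  remainder 0.

S(f_2,g_4): leading monomials are coprime, so the S-polynomial reduces to 0 (Buchberger's first criterion).
S(g_3,g_4): lcm = a^3b^2. S = a^4 + a^2b^2 + b^4 + a^2b + ab^2 + a^2.
  leading term a^4: subtract (a)·g_4 from a^4 + a^2b^2 + b^4 + a^2b + ab^2 + a^2 → a^2b^2 + b^4 + a^3 + a^2b
  leading term a^2b^2: subtract (b)·f_1 from a^2b^2 + b^4 + a^3 + a^2b → b^4 + a^3 + a^2b + ab^2 + b^3 + ab + b^2
  leading term b^4: subtract (b)·f_2 from b^4 + a^3 + a^2b + ab^2 + b^3 + ab + b^2 → a^3 + a^2b + ab^2 + b^3 + ab + b
  leading term a^3: subtract (1)·g_4 from a^3 + a^2b + ab^2 + b^3 + ab + b → a^2b + ab^2 + b^3 + a^2 + ab + b^2 + a + b
  leading term a^2b: subtract (1)·f_1 from a^2b + ab^2 + b^3 + a^2 + ab + b^2 + a + b → ab^2 + b^3 + a^2
  leading term ab^2: subtract (1)·g_3 from ab^2 + b^3 + a^2 → b^3 + b + 1
  leading term b^3: subtract (1)·f_2 from b^3 + b + 1 → 0
  remainder 0.

Every S-polynomial of the final basis reduces to 0, so we have a Gröbner basis.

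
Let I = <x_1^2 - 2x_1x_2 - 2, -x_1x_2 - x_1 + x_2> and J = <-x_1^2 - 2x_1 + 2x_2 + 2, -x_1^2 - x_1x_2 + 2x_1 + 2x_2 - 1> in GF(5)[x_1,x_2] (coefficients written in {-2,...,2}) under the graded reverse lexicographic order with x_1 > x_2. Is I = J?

No, the ideals differ.

For a fixed monomial order, each ideal has a unique reduced Gröbner basis; comparing bases decides equality.
Buchberger on the first generating set:
f_1 = x_1^2 - 2x_1x_2 - 2, LT = x_1^2.
f_2 = -x_1x_2 - x_1 + x_2, LT = x_1x_2.

S(f_1,f_2): lcm = x_1^2x_2. S = -2x_1x_2^2 - x_1^2 + x_1x_2 - 2x_2.
  leading term x_1x_2^2: subtract (2x_2)·f_2 from -2x_1x_2^2 - x_1^2 + x_1x_2 - 2x_2 → -x_1^2 - 2x_1x_2 - 2x_2^2 - 2x_2
  leading term x_1^2: subtract (-1)·f_1 from -x_1^2 - 2x_1x_2 - 2x_2^2 - 2x_2 → x_1x_2 - 2x_2^2 - 2x_2 - 2
  leading term x_1x_2: subtract (-1)·f_2 from x_1x_2 - 2x_2^2 - 2x_2 - 2 → -2x_2^2 - x_1 - x_2 - 2
  leading term x_2^2: no divisor's leading term divides it; move -2x_2^2 to the remainder.
  leading term x_1: no divisor's leading term divides it; move -x_1 to the remainder.
  leading term x_2: no divisor's leading term divides it; move -x_2 to the remainder.
  leading term 1: no divisor's leading term divides it; move -2 to the remainder.
  remainder -2x_2^2 - x_1 - x_2 - 2 ≠ 0; add g_3 = -2x_2^2 - x_1 - x_2 - 2 to the basis.

S(f_1,g_3): leading monomials are coprime, so the S-polynomial reduces to 0 (Buchberger's first criterion).
S(f_2,g_3): lcm = x_1x_2^2. S = 2x_1^2 - 2x_1x_2 - x_2^2 - x_1.
  leading term x_1^2: subtract (2)·f_1 from 2x_1^2 - 2x_1x_2 - x_2^2 - x_1 → 2x_1x_2 - x_2^2 - x_1 - 1
  leading term x_1x_2: subtract (-2)·f_2 from 2x_1x_2 - x_2^2 - x_1 - 1 → -x_2^2 + 2x_1 + 2x_2 - 1
  leading term x_2^2: subtract (-2)·g_3 from -x_2^2 + 2x_1 + 2x_2 - 1 → 0
  remainder 0.

Every S-polynomial of the final basis reduces to 0, so we have a Gröbner basis.
Inter-reduce: drop elements whose leading term is divisible by another's, tail-reduce, and make monic.
Reduced Gröbner basis: {x_1^2 + 2x_1 - 2x_2 - 2, x_1x_2 + x_1 - x_2, x_2^2 - 2x_1 - 2x_2 + 1}.

Buchberger on the second generating set:
h_1 = -x_1^2 - 2x_1 + 2x_2 + 2, LT = x_1^2.
h_2 = -x_1^2 - x_1x_2 + 2x_1 + 2x_2 - 1, LT = x_1^2.

S(h_1,h_2): lcm = x_1^2. S = -x_1x_2 - x_1 + 2.
  leading term x_1x_2: no divisor's leading term divides it; move -x_1x_2 to the remainder.
  leading term x_1: no divisor's leading term divides it; move -x_1 to the remainder.
  leading term 1: no divisor's leading term divides it; move 2 to the remainder.
  remainder -x_1x_2 - x_1 + 2 ≠ 0; add k_3 = -x_1x_2 - x_1 + 2 to the basis.

S(h_1,k_3): lcm = x_1^2x_2. S = -x_1^2 + 2x_1x_2 - 2x_2^2 + 2x_1 - 2x_2.
  leading term x_1^2: subtract (1)·h_1 from -x_1^2 + 2x_1x_2 - 2x_2^2 + 2x_1 - 2x_2 → 2x_1x_2 - 2x_2^2 - x_1 + x_2 - 2
  leading term x_1x_2: subtract (-2)·k_3 from 2x_1x_2 - 2x_2^2 - x_1 + x_2 - 2 → -2x_2^2 + 2x_1 + x_2 + 2
  leading term x_2^2: no divisor's leading term divides it; move -2x_2^2 to the remainder.
  leading term x_1: no divisor's leading term divides it; move 2x_1 to the remainder.
  leading term x_2: no divisor's leading term divides it; move x_2 to the remainder.
  leading term 1: no divisor's leading term divides it; move 2 to the remainder.
  remainder -2x_2^2 + 2x_1 + x_2 + 2 ≠ 0; add k_4 = -2x_2^2 + 2x_1 + x_2 + 2 to the basis.

S(h_2,k_3): lcm = x_1^2x_2. S = x_1x_2^2 - x_1^2 - 2x_1x_2 - 2x_2^2 + 2x_1 + x_2.
  leading term x_1x_2^2: subtract (-x_2)·k_3 from x_1x_2^2 - x_1^2 - 2x_1x_2 - 2x_2^2 + 2x_1 + x_2 → -x_1^2 + 2x_1x_2 - 2x_2^2 + 2x_1 - 2x_2
  leading term x_1^2: subtract (1)·h_1 from -x_1^2 + 2x_1x_2 - 2x_2^2 + 2x_1 - 2x_2 → 2x_1x_2 - 2x_2^2 - x_1 + x_2 - 2
  leading term x_1x_2: subtract (-2)·k_3 from 2x_1x_2 - 2x_2^2 - x_1 + x_2 - 2 → -2x_2^2 + 2x_1 + x_2 + 2
  leading term x_2^2: subtract (1)·k_4 from -2x_2^2 + 2x_1 + x_2 + 2 → 0
  remainder 0.

S(h_1,k_4): leading monomials are coprime, so the S-polynomial reduces to 0 (Buchberger's first criterion).
S(h_2,k_4): leading monomials are coprime, so the S-polynomial reduces to 0 (Buchberger's first criterion).
S(k_3,k_4): lcm = x_1x_2^2. S = x_1^2 - x_1x_2 + x_1 - 2x_2.
  leading term x_1^2: subtract (-1)·h_1 from x_1^2 - x_1x_2 + x_1 - 2x_2 → -x_1x_2 - x_1 + 2
  leading term x_1x_2: subtract (1)·k_3 from -x_1x_2 - x_1 + 2 → 0
  remainder 0.

Every S-polynomial of the final basis reduces to 0, so we have a Gröbner basis.
Inter-reduce: drop elements whose leading term is divisible by another's, tail-reduce, and make monic.
Reduced Gröbner basis: {x_1^2 + 2x_1 - 2x_2 - 2, x_1x_2 + x_1 - 2, x_2^2 - x_1 + 2x_2 - 1}.

Since the reduced bases disagree, the two ideals are not the same.
The choice of monomial ordering does not affect the verdict — as long as both bases are computed under the same ordering, their equality decides ideal equality.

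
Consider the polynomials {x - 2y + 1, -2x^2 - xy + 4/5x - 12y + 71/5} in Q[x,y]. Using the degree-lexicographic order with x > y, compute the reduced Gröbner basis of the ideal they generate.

G = {y^2 + 7/50y - 57/50, x - 2y + 1}

f_1 = x - 2y + 1, LT = x.
f_2 = -2x^2 - xy + 4/5x - 12y + 71/5, LT = x^2.

S(f_1,f_2): lcm = x^2. S = -5/2xy + 7/5x - 6y + 71/10.
  leading term xy: subtract (-5/2y)·f_1 from -5/2xy + 7/5x - 6y + 71/10 → -5y^2 + 7/5x - 7/2y + 71/10
  leading term y^2: no divisor's leading term divides it; move -5y^2 to the remainder.
  leading term x: subtract (7/5)·f_1 from 7/5x - 7/2y + 71/10 → -7/10y + 57/10
  leading term y: no divisor's leading term divides it; move -7/10y to the remainder.
  leading term 1: no divisor's leading term divides it; move 57/10 to the remainder.
  remainder -5y^2 - 7/10y + 57/10 ≠ 0; add g_3 = -5y^2 - 7/10y + 57/10 to the basis.

The other S-polynomials (S(f_1,g_3), S(f_2,g_3)) all reduce to 0 modulo the current basis, so we have a Gröbner basis.
Inter-reduce: drop elements whose leading term is divisible by another's, tail-reduce, and make monic.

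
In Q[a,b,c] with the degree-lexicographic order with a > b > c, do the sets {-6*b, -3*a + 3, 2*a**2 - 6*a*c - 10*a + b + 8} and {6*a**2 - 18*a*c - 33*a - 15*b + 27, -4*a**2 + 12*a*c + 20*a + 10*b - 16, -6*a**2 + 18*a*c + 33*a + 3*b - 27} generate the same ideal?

Yes, the ideals are equal.

For a fixed monomial order, each ideal has a unique reduced Gröbner basis; comparing bases decides equality.
Buchberger on the first generating set:
f_1 = -6*b, LT = b.
f_2 = -3*a + 3, LT = a.
f_3 = 2*a**2 - 6*a*c - 10*a + b + 8, LT = a**2.

S(f_2,f_3): lcm = a**2. S = 3*a*c + 4*a - 1/2*b - 4.
  reduce S modulo (f_1, f_2, f_3):
  remainder 3*c ≠ 0; add g_4 = 3*c to the basis.

The other S-polynomials (S(f_1,f_2), S(f_1,f_3), S(f_1,g_4), S(f_2,g_4), S(f_3,g_4)) all reduce to 0 modulo the current basis, so we have a Gröbner basis.
Inter-reduce: drop elements whose leading term is divisible by another's, tail-reduce, and make monic.
Reduced Gröbner basis: {a - 1, b, c}.

Buchberger on the second generating set:
h_1 = 6*a**2 - 18*a*c - 33*a - 15*b + 27, LT = a**2.
h_2 = -4*a**2 + 12*a*c + 20*a + 10*b - 16, LT = a**2.
h_3 = -6*a**2 + 18*a*c + 33*a + 3*b - 27, LT = a**2.

S(h_1,h_2): lcm = a**2. S = -1/2*a + 1/2.
  reduce S modulo (h_1, h_2, h_3):
  remainder -1/2*a + 1/2 ≠ 0; add k_4 = -1/2*a + 1/2 to the basis.

S(h_1,h_3): lcm = a**2. S = -2*b.
  reduce S modulo (h_1, h_2, h_3, k_4):
  remainder -2*b ≠ 0; add k_5 = -2*b to the basis.

S(h_1,k_4): lcm = a**2. S = -3*a*c - 9/2*a - 5/2*b + 9/2.
  reduce S modulo (h_1, h_2, h_3, k_4, k_5):
  remainder -3*c ≠ 0; add k_6 = -3*c to the basis.

The other S-polynomials (S(h_2,h_3), S(h_2,k_4), S(h_3,k_4), S(h_1,k_5), S(h_2,k_5), S(h_3,k_5), S(k_4,k_5), S(h_1,k_6), S(h_2,k_6), S(h_3,k_6), S(k_4,k_6), S(k_5,k_6)) all reduce to 0 modulo the current basis, so we have a Gröbner basis.
Inter-reduce: drop elements whose leading term is divisible by another's, tail-reduce, and make monic.
Reduced Gröbner basis: {a - 1, b, c}.

The two bases agree; hence the ideals are identical.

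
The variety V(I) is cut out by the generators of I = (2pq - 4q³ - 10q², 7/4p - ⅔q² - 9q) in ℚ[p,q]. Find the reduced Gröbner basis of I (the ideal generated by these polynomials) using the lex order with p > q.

G = {p - 8/21q² - 36/7q, q³ - 3/34q²}

f_1 = 2pq - 4q³ - 10q², LT = pq.
f_2 = 7/4p - ⅔q² - 9q, LT = p.

S(f_1,f_2): lcm = pq. S = -34/21q³ + 1/7q².
  leading term q³: no divisor's leading term divides it; move -34/21q³ to the remainder.
  leading term q²: no divisor's leading term divides it; move 1/7q² to the remainder.
  remainder -34/21q³ + 1/7q² ≠ 0; add g_3 = -34/21q³ + 1/7q² to the basis.

The other S-polynomials (S(f_1,g_3), S(f_2,g_3)) all reduce to 0 modulo the current basis, so we have a Gröbner basis.
Inter-reduce: drop elements whose leading term is divisible by another's, tail-reduce, and make monic.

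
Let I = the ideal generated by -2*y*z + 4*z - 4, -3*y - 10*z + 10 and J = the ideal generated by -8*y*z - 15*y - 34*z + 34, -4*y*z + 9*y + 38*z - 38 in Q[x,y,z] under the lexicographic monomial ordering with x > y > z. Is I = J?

Since reduced Gröbner bases are canonical representatives of ideals under a given ordering, it suffices to compute and compare them.
Buchberger on the first generating set:
f_1 = -2*y*z + 4*z - 4, LT = y*z.
f_2 = -3*y - 10*z + 10, LT = y.

S(f_1,f_2): lcm = y*z. S = -10/3*z**2 + 4/3*z + 2.
  reduce S modulo (f_1, f_2):
  remainder -10/3*z**2 + 4/3*z + 2 ≠ 0; add g_3 = -10/3*z**2 + 4/3*z + 2 to the basis.

The other S-polynomials (S(f_1,g_3), S(f_2,g_3)) all reduce to 0 modulo the current basis, so we have a Gröbner basis.
Inter-reduce: drop elements whose leading term is divisible by another's, tail-reduce, and make monic.
Reduced Gröbner basis: {y + 10/3*z - 10/3, z**2 - 2/5*z - 3/5}.

Buchberger on the second generating set:
h_1 = -8*y*z - 15*y - 34*z + 34, LT = y*z.
h_2 = -4*y*z + 9*y + 38*z - 38, LT = y*z.

S(h_1,h_2): lcm = y*z. S = 33/8*y + 55/4*z - 55/4.
  reduce S modulo (h_1, h_2):
  remainder 33/8*y + 55/4*z - 55/4 ≠ 0; add k_3 = 33/8*y + 55/4*z - 55/4 to the basis.

S(h_1,k_3): lcm = y*z. S = 15/8*y - 10/3*z**2 + 91/12*z - 17/4.
  reduce S modulo (h_1, h_2, k_3):
  remainder -10/3*z**2 + 4/3*z + 2 ≠ 0; add k_4 = -10/3*z**2 + 4/3*z + 2 to the basis.

The other S-polynomials (S(h_2,k_3), S(h_1,k_4), S(h_2,k_4), S(k_3,k_4)) all reduce to 0 modulo the current basis, so we have a Gröbner basis.
Inter-reduce: drop elements whose leading term is divisible by another's, tail-reduce, and make monic.
Reduced Gröbner basis: {y + 10/3*z - 10/3, z**2 - 2/5*z - 3/5}.

The two bases agree; hence the ideals are identical.

Yes, the ideals are equal.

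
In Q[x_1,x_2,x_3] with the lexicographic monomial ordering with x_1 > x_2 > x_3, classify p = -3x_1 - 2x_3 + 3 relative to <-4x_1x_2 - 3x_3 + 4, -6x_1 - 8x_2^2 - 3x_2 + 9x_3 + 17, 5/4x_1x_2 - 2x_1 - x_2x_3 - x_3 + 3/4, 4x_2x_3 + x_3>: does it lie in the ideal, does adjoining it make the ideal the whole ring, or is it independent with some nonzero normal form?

-3x_1 - 2x_3 + 3 lies in I (it reduces to 0).

First compute the reduced Gröbner basis of I by Buchberger's algorithm.
f_1 = -4x_1x_2 - 3x_3 + 4, LT = x_1x_2.
f_2 = -6x_1 - 8x_2^2 - 3x_2 + 9x_3 + 17, LT = x_1.
f_3 = 5/4x_1x_2 - 2x_1 - x_2x_3 - x_3 + 3/4, LT = x_1x_2.
f_4 = 4x_2x_3 + x_3, LT = x_2x_3.

S(f_1,f_2): lcm = x_1x_2. S = -4/3x_2^3 - 1/2x_2^2 + 3/2x_2x_3 + 17/6x_2 + 3/4x_3 - 1.
  leading term x_2^3: no divisor's leading term divides it; move -4/3x_2^3 to the remainder.
  leading term x_2^2: no divisor's leading term divides it; move -1/2x_2^2 to the remainder.
  leading term x_2x_3: subtract (3/8)·f_4 from 3/2x_2x_3 + 17/6x_2 + 3/4x_3 - 1 → 17/6x_2 + 3/8x_3 - 1
  leading term x_2: no divisor's leading term divides it; move 17/6x_2 to the remainder.
  leading term x_3: no divisor's leading term divides it; move 3/8x_3 to the remainder.
  leading term 1: no divisor's leading term divides it; move -1 to the remainder.
  remainder -4/3x_2^3 - 1/2x_2^2 + 17/6x_2 + 3/8x_3 - 1 ≠ 0; add h_5 = -4/3x_2^3 - 1/2x_2^2 + 17/6x_2 + 3/8x_3 - 1 to the basis.

S(f_1,f_3): lcm = x_1x_2. S = 8/5x_1 + 4/5x_2x_3 + 31/20x_3 - 8/5.
  leading term x_1: subtract (-4/15)·f_2 from 8/5x_1 + 4/5x_2x_3 + 31/20x_3 - 8/5 → -32/15x_2^2 + 4/5x_2x_3 - 4/5x_2 + 79/20x_3 + 44/15
  leading term x_2^2: no divisor's leading term divides it; move -32/15x_2^2 to the remainder.
  leading term x_2x_3: subtract (1/5)·f_4 from 4/5x_2x_3 - 4/5x_2 + 79/20x_3 + 44/15 → -4/5x_2 + 15/4x_3 + 44/15
  leading term x_2: no divisor's leading term divides it; move -4/5x_2 to the remainder.
  leading term x_3: no divisor's leading term divides it; move 15/4x_3 to the remainder.
  leading term 1: no divisor's leading term divides it; move 44/15 to the remainder.
  remainder -32/15x_2^2 - 4/5x_2 + 15/4x_3 + 44/15 ≠ 0; add h_6 = -32/15x_2^2 - 4/5x_2 + 15/4x_3 + 44/15 to the basis.

S(f_1,f_4): lcm = x_1x_2x_3. S = -1/4x_1x_3 + 3/4x_3^2 - x_3.
  leading term x_1x_3: subtract (1/24x_3)·f_2 from -1/4x_1x_3 + 3/4x_3^2 - x_3 → 1/3x_2^2x_3 + 1/8x_2x_3 + 3/8x_3^2 - 41/24x_3
  leading term x_2^2x_3: subtract (1/12x_2)·f_4 from 1/3x_2^2x_3 + 1/8x_2x_3 + 3/8x_3^2 - 41/24x_3 → 1/24x_2x_3 + 3/8x_3^2 - 41/24x_3
  leading term x_2x_3: subtract (1/96)·f_4 from 1/24x_2x_3 + 3/8x_3^2 - 41/24x_3 → 3/8x_3^2 - 55/32x_3
  leading term x_3^2: no divisor's leading term divides it; move 3/8x_3^2 to the remainder.
  leading term x_3: no divisor's leading term divides it; move -55/32x_3 to the remainder.
  remainder 3/8x_3^2 - 55/32x_3 ≠ 0; add h_7 = 3/8x_3^2 - 55/32x_3 to the basis.

S(f_3,f_4): lcm = x_1x_2x_3. S = -37/20x_1x_3 - 4/5x_2x_3^2 - 4/5x_3^2 + 3/5x_3.
  leading term x_1x_3: subtract (37/120x_3)·f_2 from -37/20x_1x_3 - 4/5x_2x_3^2 - 4/5x_3^2 + 3/5x_3 → 37/15x_2^2x_3 - 4/5x_2x_3^2 + 37/40x_2x_3 - 143/40x_3^2 - 557/120x_3
  leading term x_2^2x_3: subtract (37/60x_2)·f_4 from 37/15x_2^2x_3 - 4/5x_2x_3^2 + 37/40x_2x_3 - 143/40x_3^2 - 557/120x_3 → -4/5x_2x_3^2 + 37/120x_2x_3 - 143/40x_3^2 - 557/120x_3
  leading term x_2x_3^2: subtract (-1/5x_3)·f_4 from -4/5x_2x_3^2 + 37/120x_2x_3 - 143/40x_3^2 - 557/120x_3 → 37/120x_2x_3 - 27/8x_3^2 - 557/120x_3
  leading term x_2x_3: subtract (37/480)·f_4 from 37/120x_2x_3 - 27/8x_3^2 - 557/120x_3 → -27/8x_3^2 - 151/32x_3
  leading term x_3^2: subtract (-9)·h_7 from -27/8x_3^2 - 151/32x_3 → -323/16x_3
  leading term x_3: no divisor's leading term divides it; move -323/16x_3 to the remainder.
  remainder -323/16x_3 ≠ 0; add h_8 = -323/16x_3 to the basis.

S(f_3,h_5): lcm = x_1x_2^3. S = -79/40x_1x_2^2 + 17/8x_1x_2 + 9/32x_1x_3 - 3/4x_1 - 4/5x_2^3x_3 - 4/5x_2^2x_3 + 3/5x_2^2.
  leading term x_1x_2^2: subtract (79/160x_2)·f_1 from -79/40x_1x_2^2 + 17/8x_1x_2 + 9/32x_1x_3 - 3/4x_1 - 4/5x_2^3x_3 - 4/5x_2^2x_3 + 3/5x_2^2 → 17/8x_1x_2 + 9/32x_1x_3 - 3/4x_1 - 4/5x_2^3x_3 - 4/5x_2^2x_3 + 3/5x_2^2 + 237/160x_2x_3 - 79/40x_2
  leading term x_1x_2: subtract (-17/32)·f_1 from 17/8x_1x_2 + 9/32x_1x_3 - 3/4x_1 - 4/5x_2^3x_3 - 4/5x_2^2x_3 + 3/5x_2^2 + 237/160x_2x_3 - 79/40x_2 → 9/32x_1x_3 - 3/4x_1 - 4/5x_2^3x_3 - 4/5x_2^2x_3 + 3/5x_2^2 + 237/160x_2x_3 - 79/40x_2 - 51/32x_3 + 17/8
  leading term x_1x_3: subtract (-3/64x_3)·f_2 from 9/32x_1x_3 - 3/4x_1 - 4/5x_2^3x_3 - 4/5x_2^2x_3 + 3/5x_2^2 + 237/160x_2x_3 - 79/40x_2 - 51/32x_3 + 17/8 → -3/4x_1 - 4/5x_2^3x_3 - 47/40x_2^2x_3 + 3/5x_2^2 + 429/320x_2x_3 - 79/40x_2 + 27/64x_3^2 - 51/64x_3 + 17/8
  leading term x_1: subtract (1/8)·f_2 from -3/4x_1 - 4/5x_2^3x_3 - 47/40x_2^2x_3 + 3/5x_2^2 + 429/320x_2x_3 - 79/40x_2 + 27/64x_3^2 - 51/64x_3 + 17/8 → -4/5x_2^3x_3 - 47/40x_2^2x_3 + 8/5x_2^2 + 429/320x_2x_3 - 8/5x_2 + 27/64x_3^2 - 123/64x_3
  leading term x_2^3x_3: subtract (-1/5x_2^2)·f_4 from -4/5x_2^3x_3 - 47/40x_2^2x_3 + 8/5x_2^2 + 429/320x_2x_3 - 8/5x_2 + 27/64x_3^2 - 123/64x_3 → -39/40x_2^2x_3 + 8/5x_2^2 + 429/320x_2x_3 - 8/5x_2 + 27/64x_3^2 - 123/64x_3
  leading term x_2^2x_3: subtract (-39/160x_2)·f_4 from -39/40x_2^2x_3 + 8/5x_2^2 + 429/320x_2x_3 - 8/5x_2 + 27/64x_3^2 - 123/64x_3 → 8/5x_2^2 + 507/320x_2x_3 - 8/5x_2 + 27/64x_3^2 - 123/64x_3
  leading term x_2^2: subtract (-3/4)·h_6 from 8/5x_2^2 + 507/320x_2x_3 - 8/5x_2 + 27/64x_3^2 - 123/64x_3 → 507/320x_2x_3 - 11/5x_2 + 27/64x_3^2 + 57/64x_3 + 11/5
  leading term x_2x_3: subtract (507/1280)·f_4 from 507/320x_2x_3 - 11/5x_2 + 27/64x_3^2 + 57/64x_3 + 11/5 → -11/5x_2 + 27/64x_3^2 + 633/1280x_3 + 11/5
  leading term x_2: no divisor's leading term divides it; move -11/5x_2 to the remainder.
  leading term x_3^2: subtract (9/8)·h_7 from 27/64x_3^2 + 633/1280x_3 + 11/5 → 777/320x_3 + 11/5
  leading term x_3: subtract (-777/6460)·h_8 from 777/320x_3 + 11/5 → 11/5
  leading term 1: no divisor's leading term divides it; move 11/5 to the remainder.
  remainder -11/5x_2 + 11/5 ≠ 0; add h_9 = -11/5x_2 + 11/5 to the basis.

The other S-polynomials (S(f_2,f_3), S(f_2,f_4), S(f_1,h_5), S(f_2,h_5), S(f_4,h_5), S(f_1,h_6), S(f_2,h_6), S(f_3,h_6), S(f_4,h_6), S(h_5,h_6), S(f_1,h_7), S(f_2,h_7), S(f_3,h_7), S(f_4,h_7), S(h_5,h_7), S(h_6,h_7), S(f_1,h_8), S(f_2,h_8), S(f_3,h_8), S(f_4,h_8), S(h_5,h_8), S(h_6,h_8), S(h_7,h_8), S(f_1,h_9), S(f_2,h_9), S(f_3,h_9), S(f_4,h_9), S(h_5,h_9), S(h_6,h_9), S(h_7,h_9), S(h_8,h_9)) all reduce to 0 modulo the current basis, so we have a Gröbner basis.
Inter-reduce: drop elements whose leading term is divisible by another's, tail-reduce, and make monic.
Reduced Gröbner basis: {x_1 - 1, x_2 - 1, x_3}.
Label its elements g_1 = x_1 - 1, g_2 = x_2 - 1, g_3 = x_3.

Reduce p = -3x_1 - 2x_3 + 3 modulo G:
  leading term x_1: subtract (-3)·g_1 from -3x_1 - 2x_3 + 3 → -2x_3
  leading term x_3: subtract (-2)·g_3 from -2x_3 → 0
  normal form = 0.
Since the normal form is 0, p ∈ I.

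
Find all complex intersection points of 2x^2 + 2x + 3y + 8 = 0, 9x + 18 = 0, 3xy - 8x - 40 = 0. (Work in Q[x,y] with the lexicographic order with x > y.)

Compute a lex Gröbner basis by Buchberger's algorithm.
f_1 = 2x^2 + 2x + 3y + 8, LT = x^2.
f_2 = 9x + 18, LT = x.
f_3 = 3xy - 8x - 40, LT = xy.

S(f_1,f_2): lcm = x^2. S = -x + 3/2y + 4.
  leading term x: subtract (-1/9)·f_2 from -x + 3/2y + 4 → 3/2y + 6
  leading term y: no divisor's leading term divides it; move 3/2y to the remainder.
  leading term 1: no divisor's leading term divides it; move 6 to the remainder.
  remainder 3/2y + 6 ≠ 0; add h_4 = 3/2y + 6 to the basis.

The other S-polynomials (S(f_1,f_3), S(f_2,f_3), S(f_1,h_4), S(f_2,h_4), S(f_3,h_4)) all reduce to 0 modulo the current basis, so we have a Gröbner basis.
Inter-reduce: drop elements whose leading term is divisible by another's, tail-reduce, and make monic.
Reduced Gröbner basis: {x + 2, y + 4}.

From the last basis element, y + 4 = 0, so y takes values in {-4}. Each choice, substituted upward through the basis, yields the corresponding point(s) of the solution set.
  y = -4: the earlier basis element becomes x + 2 = 0, giving x = -2 — point (-2, -4).

{(-2, -4)}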